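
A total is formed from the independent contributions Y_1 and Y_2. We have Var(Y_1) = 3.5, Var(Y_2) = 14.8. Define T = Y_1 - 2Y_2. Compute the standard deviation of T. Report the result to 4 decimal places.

7.9183

By independence, Var(T) = (1)²Var(Y_1) + (-2)²Var(Y_2)
= (1)²·3.5 + (-2)²·14.8 = 62.7
SD(T) = √62.7 ≈ 7.9183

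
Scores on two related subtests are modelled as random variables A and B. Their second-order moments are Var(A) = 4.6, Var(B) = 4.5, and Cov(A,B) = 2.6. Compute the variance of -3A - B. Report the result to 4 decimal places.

61.5000

Var(-3A - B) = (-3)²·Var(A) + (-1)²·Var(B) + 2·(-3)·(-1)·Cov(A,B)
= 9·4.6 + 1·4.5 + 6·2.6 = 61.5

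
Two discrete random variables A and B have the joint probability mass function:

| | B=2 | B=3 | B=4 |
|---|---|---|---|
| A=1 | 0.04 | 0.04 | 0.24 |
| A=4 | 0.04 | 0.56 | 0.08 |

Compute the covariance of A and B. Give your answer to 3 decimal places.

E[A] = 3.04,  E[B] = 3.24
E[AB] = 9.48
cov(A,B) = E[AB] − E[A]E[B] = 9.48 − (3.04)(3.24) = -0.3696

-0.370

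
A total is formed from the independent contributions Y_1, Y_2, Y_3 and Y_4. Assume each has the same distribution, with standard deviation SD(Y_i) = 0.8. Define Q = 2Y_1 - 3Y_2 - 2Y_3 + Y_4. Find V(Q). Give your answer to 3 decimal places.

V(Y_i) = (0.8)² = 0.64
By independence, V(Q) = (2)²V(Y_1) + (-3)²V(Y_2) + (-2)²V(Y_3) + (1)²V(Y_4)
= (2)²·0.64 + (-3)²·0.64 + (-2)²·0.64 + (1)²·0.64 = 11.52

11.520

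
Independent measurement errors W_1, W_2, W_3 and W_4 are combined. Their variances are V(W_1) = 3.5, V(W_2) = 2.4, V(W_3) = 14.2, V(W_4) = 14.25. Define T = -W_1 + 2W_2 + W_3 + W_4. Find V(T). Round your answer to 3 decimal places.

41.550

By independence, V(T) = (-1)²V(W_1) + (2)²V(W_2) + (1)²V(W_3) + (1)²V(W_4)
= (-1)²·3.5 + (2)²·2.4 + (1)²·14.2 + (1)²·14.25 = 41.55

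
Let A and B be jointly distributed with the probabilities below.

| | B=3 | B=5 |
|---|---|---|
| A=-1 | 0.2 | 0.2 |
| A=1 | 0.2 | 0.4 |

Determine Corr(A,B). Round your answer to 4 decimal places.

E[A] = 0.2,  E[B] = 4.2
E[AB] = 1
Cov(A,B) = E[AB] − E[A]E[B] = 1 − (0.2)(4.2) = 0.16
Var(A) = 0.96,  Var(B) = 0.96
ρ = 0.16 / √(0.96·0.96) ≈ 0.1667

0.1667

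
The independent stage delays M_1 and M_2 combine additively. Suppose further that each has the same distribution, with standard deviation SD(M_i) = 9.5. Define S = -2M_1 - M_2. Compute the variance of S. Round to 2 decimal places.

Var(M_i) = (9.5)² = 90.25
By independence, Var(S) = (-2)²Var(M_1) + (-1)²Var(M_2)
= (-2)²·90.25 + (-1)²·90.25 = 451.25

451.25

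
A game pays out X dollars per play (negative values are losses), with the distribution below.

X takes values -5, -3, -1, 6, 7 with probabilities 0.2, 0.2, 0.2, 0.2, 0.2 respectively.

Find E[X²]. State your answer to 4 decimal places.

E[X²] = (-5)²(0.2) + (-3)²(0.2) + (-1)²(0.2) + (6)²(0.2) + (7)²(0.2) = 24

24.0000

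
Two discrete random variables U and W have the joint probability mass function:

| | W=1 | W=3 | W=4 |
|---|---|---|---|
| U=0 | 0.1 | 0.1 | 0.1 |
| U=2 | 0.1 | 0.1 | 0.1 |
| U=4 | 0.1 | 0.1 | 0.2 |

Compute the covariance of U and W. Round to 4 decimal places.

E[U] = 2.2,  E[W] = 2.8
E[UW] = 6.4
cov(U,W) = E[UW] − E[U]E[W] = 6.4 − (2.2)(2.8) = 0.24

0.2400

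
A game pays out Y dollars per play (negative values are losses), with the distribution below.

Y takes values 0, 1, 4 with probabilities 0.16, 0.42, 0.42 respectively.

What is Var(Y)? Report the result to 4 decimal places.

E[Y] = (0)(0.16) + (1)(0.42) + (4)(0.42) = 2.1
E[Y²] = (0)²(0.16) + (1)²(0.42) + (4)²(0.42) = 7.14
Var(Y) = E[Y²] − (E[Y])² = 7.14 − (2.1)² = 2.73

2.7300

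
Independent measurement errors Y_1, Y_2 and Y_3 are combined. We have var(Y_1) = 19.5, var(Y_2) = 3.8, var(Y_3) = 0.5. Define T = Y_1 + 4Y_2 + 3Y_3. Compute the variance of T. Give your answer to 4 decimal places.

By independence, var(T) = (1)²var(Y_1) + (4)²var(Y_2) + (3)²var(Y_3)
= (1)²·19.5 + (4)²·3.8 + (3)²·0.5 = 84.8

84.8000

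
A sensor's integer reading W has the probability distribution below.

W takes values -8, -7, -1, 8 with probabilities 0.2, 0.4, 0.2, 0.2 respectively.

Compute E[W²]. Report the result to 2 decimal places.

E[W²] = (-8)²(0.2) + (-7)²(0.4) + (-1)²(0.2) + (8)²(0.2) = 45.4

45.40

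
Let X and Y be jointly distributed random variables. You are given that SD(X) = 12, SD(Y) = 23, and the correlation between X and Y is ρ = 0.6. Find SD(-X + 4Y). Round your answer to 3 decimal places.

V(X) = (12)² = 144;  V(Y) = (23)² = 529
cov(X,Y) = ρ·SD(X)·SD(Y) = 0.6·12·23 = 165.6
V(-X + 4Y) = (-1)²·V(X) + (4)²·V(Y) + 2·(-1)·(4)·cov(X,Y)
= 1·144 + 16·529 + -8·165.6 = 7283.2
SD(-X + 4Y) = √7283.2 ≈ 85.342

85.342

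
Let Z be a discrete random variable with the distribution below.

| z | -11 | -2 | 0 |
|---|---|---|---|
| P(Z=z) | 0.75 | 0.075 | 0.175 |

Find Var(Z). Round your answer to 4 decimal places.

E[Z] = (-11)(0.75) + (-2)(0.075) + (0)(0.175) = -8.4
E[Z²] = (-11)²(0.75) + (-2)²(0.075) + (0)²(0.175) = 91.05
Var(Z) = E[Z²] − (E[Z])² = 91.05 − (-8.4)² = 20.49

20.4900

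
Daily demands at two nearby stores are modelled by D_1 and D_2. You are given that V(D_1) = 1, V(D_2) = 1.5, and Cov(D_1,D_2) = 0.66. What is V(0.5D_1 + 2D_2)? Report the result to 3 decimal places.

7.570

V(0.5D_1 + 2D_2) = (0.5)²·V(D_1) + (2)²·V(D_2) + 2·(0.5)·(2)·Cov(D_1,D_2)
= 0.25·1 + 4·1.5 + 2·0.66 = 7.57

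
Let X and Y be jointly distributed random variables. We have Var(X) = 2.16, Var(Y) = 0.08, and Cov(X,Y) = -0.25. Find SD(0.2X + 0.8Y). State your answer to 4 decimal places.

0.2400

Var(0.2X + 0.8Y) = (0.2)²·Var(X) + (0.8)²·Var(Y) + 2·(0.2)·(0.8)·Cov(X,Y)
= 0.04·2.16 + 0.64·0.08 + 0.32·-0.25 = 0.0576
SD(0.2X + 0.8Y) = √0.0576 ≈ 0.2400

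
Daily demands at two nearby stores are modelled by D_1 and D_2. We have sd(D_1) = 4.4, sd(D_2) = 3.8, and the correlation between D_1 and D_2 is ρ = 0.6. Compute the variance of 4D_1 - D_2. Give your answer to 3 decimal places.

Var(D_1) = (4.4)² = 19.36;  Var(D_2) = (3.8)² = 14.44
cov(D_1,D_2) = ρ·sd(D_1)·sd(D_2) = 0.6·4.4·3.8 = 10.032
Var(4D_1 - D_2) = (4)²·Var(D_1) + (-1)²·Var(D_2) + 2·(4)·(-1)·cov(D_1,D_2)
= 16·19.36 + 1·14.44 + -8·10.032 = 243.944

243.944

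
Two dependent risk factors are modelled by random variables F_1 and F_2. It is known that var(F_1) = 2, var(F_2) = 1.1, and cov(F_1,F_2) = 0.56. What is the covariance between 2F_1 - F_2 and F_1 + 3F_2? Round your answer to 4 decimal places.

3.5000

cov(2F_1 - F_2, F_1 + 3F_2) = (2)(1)var(F_1) + (-1)(3)var(F_2) + [(2)(3) + (-1)(1)]cov(F_1,F_2)
= 2·2 + -3·1.1 + 5·0.56 = 3.5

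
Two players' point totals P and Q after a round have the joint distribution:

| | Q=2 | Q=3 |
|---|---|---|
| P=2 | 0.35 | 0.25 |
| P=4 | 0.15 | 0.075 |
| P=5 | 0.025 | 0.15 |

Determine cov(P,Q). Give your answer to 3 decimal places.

E[P] = 2.975,  E[Q] = 2.475
E[PQ] = 7.5
cov(P,Q) = E[PQ] − E[P]E[Q] = 7.5 − (2.975)(2.475) = 0.136875

0.137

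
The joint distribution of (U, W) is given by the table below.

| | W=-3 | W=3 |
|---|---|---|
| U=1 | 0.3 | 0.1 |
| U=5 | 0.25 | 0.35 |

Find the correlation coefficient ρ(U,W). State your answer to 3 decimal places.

E[U] = 3.4,  E[W] = -0.3
E[UW] = 0.9
Cov(U,W) = E[UW] − E[U]E[W] = 0.9 − (3.4)(-0.3) = 1.92
var(U) = 3.84,  var(W) = 8.91
ρ = 1.92 / √(3.84·8.91) ≈ 0.328

0.328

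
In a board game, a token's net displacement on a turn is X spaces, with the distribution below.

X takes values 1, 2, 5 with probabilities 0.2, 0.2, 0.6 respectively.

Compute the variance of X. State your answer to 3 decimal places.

3.040

E[X] = (1)(0.2) + (2)(0.2) + (5)(0.6) = 3.6
E[X²] = (1)²(0.2) + (2)²(0.2) + (5)²(0.6) = 16
Var(X) = E[X²] − (E[X])² = 16 − (3.6)² = 3.04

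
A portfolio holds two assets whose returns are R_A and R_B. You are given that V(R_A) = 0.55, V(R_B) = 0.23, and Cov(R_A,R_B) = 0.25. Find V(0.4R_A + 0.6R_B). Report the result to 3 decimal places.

V(0.4R_A + 0.6R_B) = (0.4)²·V(R_A) + (0.6)²·V(R_B) + 2·(0.4)·(0.6)·Cov(R_A,R_B)
= 0.16·0.55 + 0.36·0.23 + 0.48·0.25 = 0.2908

0.291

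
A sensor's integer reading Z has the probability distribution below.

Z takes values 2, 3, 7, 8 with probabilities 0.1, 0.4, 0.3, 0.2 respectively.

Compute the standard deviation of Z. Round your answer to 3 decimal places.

E[Z] = (2)(0.1) + (3)(0.4) + (7)(0.3) + (8)(0.2) = 5.1
E[Z²] = (2)²(0.1) + (3)²(0.4) + (7)²(0.3) + (8)²(0.2) = 31.5
Var(Z) = E[Z²] − (E[Z])² = 31.5 − (5.1)² = 5.49
SD(Z) = √5.49 ≈ 2.343

2.343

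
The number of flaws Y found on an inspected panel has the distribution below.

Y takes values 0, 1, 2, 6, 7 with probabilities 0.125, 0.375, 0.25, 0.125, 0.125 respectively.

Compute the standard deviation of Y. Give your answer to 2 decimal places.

E[Y] = (0)(0.125) + (1)(0.375) + (2)(0.25) + (6)(0.125) + (7)(0.125) = 2.5
E[Y²] = (0)²(0.125) + (1)²(0.375) + (2)²(0.25) + (6)²(0.125) + (7)²(0.125) = 12
Var(Y) = E[Y²] − (E[Y])² = 12 − (2.5)² = 5.75
σ(Y) = √5.75 ≈ 2.40

2.40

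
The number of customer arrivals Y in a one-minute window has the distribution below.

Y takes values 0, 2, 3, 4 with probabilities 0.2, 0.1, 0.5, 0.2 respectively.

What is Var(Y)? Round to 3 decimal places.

1.850

E[Y] = (0)(0.2) + (2)(0.1) + (3)(0.5) + (4)(0.2) = 2.5
E[Y²] = (0)²(0.2) + (2)²(0.1) + (3)²(0.5) + (4)²(0.2) = 8.1
Var(Y) = E[Y²] − (E[Y])² = 8.1 − (2.5)² = 1.85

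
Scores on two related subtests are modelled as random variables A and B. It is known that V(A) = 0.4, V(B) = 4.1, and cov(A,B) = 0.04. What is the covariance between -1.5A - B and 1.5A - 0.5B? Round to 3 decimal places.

1.120

cov(-1.5A - B, 1.5A - 0.5B) = (-1.5)(1.5)V(A) + (-1)(-0.5)V(B) + [(-1.5)(-0.5) + (-1)(1.5)]cov(A,B)
= -2.25·0.4 + 0.5·4.1 + -0.75·0.04 = 1.12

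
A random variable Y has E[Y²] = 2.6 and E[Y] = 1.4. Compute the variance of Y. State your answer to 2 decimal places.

var(Y) = 2.6 − (1.4)² = 0.64

0.64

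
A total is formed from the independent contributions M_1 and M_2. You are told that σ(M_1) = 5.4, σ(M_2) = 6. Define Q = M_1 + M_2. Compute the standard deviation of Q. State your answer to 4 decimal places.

V(M_1) = 29.16, V(M_2) = 36
By independence, V(Q) = (1)²V(M_1) + (1)²V(M_2)
= (1)²·29.16 + (1)²·36 = 65.16
σ(Q) = √65.16 ≈ 8.0722

8.0722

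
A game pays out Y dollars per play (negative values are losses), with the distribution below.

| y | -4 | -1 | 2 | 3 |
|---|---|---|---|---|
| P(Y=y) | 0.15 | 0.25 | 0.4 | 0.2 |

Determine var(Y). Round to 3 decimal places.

5.748

E[Y] = (-4)(0.15) + (-1)(0.25) + (2)(0.4) + (3)(0.2) = 0.55
E[Y²] = (-4)²(0.15) + (-1)²(0.25) + (2)²(0.4) + (3)²(0.2) = 6.05
var(Y) = E[Y²] − (E[Y])² = 6.05 − (0.55)² = 5.7475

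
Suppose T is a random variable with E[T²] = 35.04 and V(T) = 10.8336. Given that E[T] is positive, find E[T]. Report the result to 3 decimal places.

4.920

(E[T])² = E[T²] − V(T) = 35.04 − 10.8336 = 24.2064
E[T] = √24.2064 = 4.92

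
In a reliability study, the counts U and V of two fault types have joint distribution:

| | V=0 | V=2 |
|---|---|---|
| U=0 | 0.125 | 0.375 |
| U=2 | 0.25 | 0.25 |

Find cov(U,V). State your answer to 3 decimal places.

E[U] = 1,  E[V] = 1.25
E[UV] = 1
cov(U,V) = E[UV] − E[U]E[V] = 1 − (1)(1.25) = -0.25

-0.250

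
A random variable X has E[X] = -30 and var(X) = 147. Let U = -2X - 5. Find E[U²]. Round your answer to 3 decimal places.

E[-2X - 5] = -2·-30 − 5 = 55
var(-2X - 5) = (-2)²·147 = 588
E[U²] = var(U) + (E[U])² = 588 + (55)² = 3613

3613.000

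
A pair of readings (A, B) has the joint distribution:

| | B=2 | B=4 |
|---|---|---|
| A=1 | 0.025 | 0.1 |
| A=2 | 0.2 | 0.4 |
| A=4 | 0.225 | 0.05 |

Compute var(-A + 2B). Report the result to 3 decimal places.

E[A] = 2.425,  E[B] = 3.1,  E[AB] = 7.05
var(A) = 6.925 − (2.425)² = 1.044375;  var(B) = 10.6 − (3.1)² = 0.99
Cov(A,B) = 7.05 − (2.425)(3.1) = -0.4675
var(-A + 2B) = (-1)²·1.044375 + (2)²·0.99 + 2·(-1)·(2)·-0.4675 = 6.874375

6.874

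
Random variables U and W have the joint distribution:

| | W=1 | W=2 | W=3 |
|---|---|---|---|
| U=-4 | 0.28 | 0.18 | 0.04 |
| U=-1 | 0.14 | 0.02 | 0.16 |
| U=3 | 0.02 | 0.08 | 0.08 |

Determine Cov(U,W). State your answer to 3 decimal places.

E[U] = -1.78,  E[W] = 1.84
E[UW] = -2.44
Cov(U,W) = E[UW] − E[U]E[W] = -2.44 − (-1.78)(1.84) = 0.8352

0.835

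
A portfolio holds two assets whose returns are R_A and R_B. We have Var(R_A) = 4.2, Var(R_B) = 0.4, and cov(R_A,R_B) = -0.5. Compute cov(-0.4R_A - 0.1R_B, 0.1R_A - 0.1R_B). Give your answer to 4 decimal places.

-0.1790

cov(-0.4R_A - 0.1R_B, 0.1R_A - 0.1R_B) = (-0.4)(0.1)Var(R_A) + (-0.1)(-0.1)Var(R_B) + [(-0.4)(-0.1) + (-0.1)(0.1)]cov(R_A,R_B)
= -0.04·4.2 + 0.01·0.4 + 0.03·-0.5 = -0.179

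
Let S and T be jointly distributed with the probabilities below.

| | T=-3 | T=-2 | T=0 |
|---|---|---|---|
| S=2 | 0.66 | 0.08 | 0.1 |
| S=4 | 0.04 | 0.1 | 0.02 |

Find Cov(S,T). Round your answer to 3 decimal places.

0.147

E[S] = 2.32,  E[T] = -2.46
E[ST] = -5.56
Cov(S,T) = E[ST] − E[S]E[T] = -5.56 − (2.32)(-2.46) = 0.1472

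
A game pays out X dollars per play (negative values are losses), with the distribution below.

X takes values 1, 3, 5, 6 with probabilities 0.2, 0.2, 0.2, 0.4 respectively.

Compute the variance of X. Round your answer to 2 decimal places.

3.76

E[X] = (1)(0.2) + (3)(0.2) + (5)(0.2) + (6)(0.4) = 4.2
E[X²] = (1)²(0.2) + (3)²(0.2) + (5)²(0.2) + (6)²(0.4) = 21.4
Var(X) = E[X²] − (E[X])² = 21.4 − (4.2)² = 3.76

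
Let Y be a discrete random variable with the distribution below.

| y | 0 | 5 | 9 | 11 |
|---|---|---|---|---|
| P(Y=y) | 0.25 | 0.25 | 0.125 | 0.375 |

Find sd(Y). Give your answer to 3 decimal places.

E[Y] = (0)(0.25) + (5)(0.25) + (9)(0.125) + (11)(0.375) = 6.5
E[Y²] = (0)²(0.25) + (5)²(0.25) + (9)²(0.125) + (11)²(0.375) = 61.75
var(Y) = E[Y²] − (E[Y])² = 61.75 − (6.5)² = 19.5
sd(Y) = √19.5 ≈ 4.416

4.416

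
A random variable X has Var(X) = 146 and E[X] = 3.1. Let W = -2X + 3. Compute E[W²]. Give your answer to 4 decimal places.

594.2400

E[-2X + 3] = -2·3.1 + 3 = -3.2
Var(-2X + 3) = (-2)²·146 = 584
E[W²] = Var(W) + (E[W])² = 584 + (-3.2)² = 594.24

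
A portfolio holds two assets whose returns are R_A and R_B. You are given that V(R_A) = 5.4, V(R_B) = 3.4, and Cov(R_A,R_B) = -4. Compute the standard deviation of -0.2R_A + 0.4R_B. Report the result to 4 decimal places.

1.1832

V(-0.2R_A + 0.4R_B) = (-0.2)²·V(R_A) + (0.4)²·V(R_B) + 2·(-0.2)·(0.4)·Cov(R_A,R_B)
= 0.04·5.4 + 0.16·3.4 + -0.16·-4 = 1.4
σ(-0.2R_A + 0.4R_B) = √1.4 ≈ 1.1832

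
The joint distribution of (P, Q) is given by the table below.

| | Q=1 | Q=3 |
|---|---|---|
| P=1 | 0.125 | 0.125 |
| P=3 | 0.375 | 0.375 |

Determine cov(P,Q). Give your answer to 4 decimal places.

0.0000

E[P] = 2.5,  E[Q] = 2
E[PQ] = 5
cov(P,Q) = E[PQ] − E[P]E[Q] = 5 − (2.5)(2) = 0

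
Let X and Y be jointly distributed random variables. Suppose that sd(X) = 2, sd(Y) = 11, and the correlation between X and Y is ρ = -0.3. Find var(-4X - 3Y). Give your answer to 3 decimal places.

var(X) = (2)² = 4;  var(Y) = (11)² = 121
cov(X,Y) = ρ·sd(X)·sd(Y) = -0.3·2·11 = -6.6
var(-4X - 3Y) = (-4)²·var(X) + (-3)²·var(Y) + 2·(-4)·(-3)·cov(X,Y)
= 16·4 + 9·121 + 24·-6.6 = 994.6

994.600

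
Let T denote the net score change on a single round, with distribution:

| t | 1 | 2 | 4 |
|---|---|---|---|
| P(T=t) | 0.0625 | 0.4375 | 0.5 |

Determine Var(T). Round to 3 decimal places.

1.184

E[T] = (1)(0.0625) + (2)(0.4375) + (4)(0.5) = 2.9375
E[T²] = (1)²(0.0625) + (2)²(0.4375) + (4)²(0.5) = 9.8125
Var(T) = E[T²] − (E[T])² = 9.8125 − (2.9375)² = 1.18359375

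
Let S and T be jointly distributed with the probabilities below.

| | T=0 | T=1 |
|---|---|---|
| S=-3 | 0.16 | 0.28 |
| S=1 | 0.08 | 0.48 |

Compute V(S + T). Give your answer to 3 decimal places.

4.560

E[S] = -0.76,  E[T] = 0.76,  E[ST] = -0.36
V(S) = 4.52 − (-0.76)² = 3.9424;  V(T) = 0.76 − (0.76)² = 0.1824
Cov(S,T) = -0.36 − (-0.76)(0.76) = 0.2176
V(S + T) = (1)²·3.9424 + (1)²·0.1824 + 2·(1)·(1)·0.2176 = 4.56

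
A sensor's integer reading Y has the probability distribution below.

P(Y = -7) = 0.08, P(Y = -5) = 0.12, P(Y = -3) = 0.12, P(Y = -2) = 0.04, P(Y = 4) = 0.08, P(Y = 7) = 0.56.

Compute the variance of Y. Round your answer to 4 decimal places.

29.9104

E[Y] = (-7)(0.08) + (-5)(0.12) + (-3)(0.12) + (-2)(0.04) + (4)(0.08) + (7)(0.56) = 2.64
E[Y²] = (-7)²(0.08) + (-5)²(0.12) + (-3)²(0.12) + (-2)²(0.04) + (4)²(0.08) + (7)²(0.56) = 36.88
Var(Y) = E[Y²] − (E[Y])² = 36.88 − (2.64)² = 29.9104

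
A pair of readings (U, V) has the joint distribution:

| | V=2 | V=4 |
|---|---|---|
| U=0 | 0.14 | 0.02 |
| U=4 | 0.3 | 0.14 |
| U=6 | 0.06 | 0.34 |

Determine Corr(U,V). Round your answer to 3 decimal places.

0.511

E[U] = 4.16,  E[V] = 3
E[UV] = 13.52
Cov(U,V) = E[UV] − E[U]E[V] = 13.52 − (4.16)(3) = 1.04
Var(U) = 4.1344,  Var(V) = 1
ρ = 1.04 / √(4.1344·1) ≈ 0.511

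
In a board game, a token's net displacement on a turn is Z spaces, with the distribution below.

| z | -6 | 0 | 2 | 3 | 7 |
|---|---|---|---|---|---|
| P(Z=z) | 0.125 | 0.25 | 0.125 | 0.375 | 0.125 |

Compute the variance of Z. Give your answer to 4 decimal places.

E[Z] = (-6)(0.125) + (0)(0.25) + (2)(0.125) + (3)(0.375) + (7)(0.125) = 1.5
E[Z²] = (-6)²(0.125) + (0)²(0.25) + (2)²(0.125) + (3)²(0.375) + (7)²(0.125) = 14.5
V(Z) = E[Z²] − (E[Z])² = 14.5 − (1.5)² = 12.25

12.2500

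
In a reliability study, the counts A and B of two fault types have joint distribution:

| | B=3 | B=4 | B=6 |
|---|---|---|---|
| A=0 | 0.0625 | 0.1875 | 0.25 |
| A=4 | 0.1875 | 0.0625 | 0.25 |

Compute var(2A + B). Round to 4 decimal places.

16.6875

E[A] = 2,  E[B] = 4.75,  E[AB] = 9.25
var(A) = 8 − (2)² = 4;  var(B) = 24.25 − (4.75)² = 1.6875
Cov(A,B) = 9.25 − (2)(4.75) = -0.25
var(2A + B) = (2)²·4 + (1)²·1.6875 + 2·(2)·(1)·-0.25 = 16.6875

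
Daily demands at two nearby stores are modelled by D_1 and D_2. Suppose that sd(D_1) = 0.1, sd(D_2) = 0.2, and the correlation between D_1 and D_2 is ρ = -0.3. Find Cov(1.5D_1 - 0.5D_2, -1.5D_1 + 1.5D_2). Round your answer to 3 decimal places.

-0.071

var(D_1) = (0.1)² = 0.01;  var(D_2) = (0.2)² = 0.04
Cov(D_1,D_2) = ρ·sd(D_1)·sd(D_2) = -0.3·0.1·0.2 = -0.006
Cov(1.5D_1 - 0.5D_2, -1.5D_1 + 1.5D_2) = (1.5)(-1.5)var(D_1) + (-0.5)(1.5)var(D_2) + [(1.5)(1.5) + (-0.5)(-1.5)]Cov(D_1,D_2)
= -2.25·0.01 + -0.75·0.04 + 3·-0.006 = -0.0705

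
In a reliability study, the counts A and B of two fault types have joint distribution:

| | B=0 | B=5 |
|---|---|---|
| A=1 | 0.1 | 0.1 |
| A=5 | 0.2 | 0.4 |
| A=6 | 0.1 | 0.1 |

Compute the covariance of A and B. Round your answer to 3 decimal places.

0.300

E[A] = 4.4,  E[B] = 3
E[AB] = 13.5
Cov(A,B) = E[AB] − E[A]E[B] = 13.5 − (4.4)(3) = 0.3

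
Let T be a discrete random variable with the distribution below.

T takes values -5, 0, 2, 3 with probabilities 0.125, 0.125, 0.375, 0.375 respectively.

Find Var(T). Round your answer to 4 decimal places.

E[T] = (-5)(0.125) + (0)(0.125) + (2)(0.375) + (3)(0.375) = 1.25
E[T²] = (-5)²(0.125) + (0)²(0.125) + (2)²(0.375) + (3)²(0.375) = 8
Var(T) = E[T²] − (E[T])² = 8 − (1.25)² = 6.4375

6.4375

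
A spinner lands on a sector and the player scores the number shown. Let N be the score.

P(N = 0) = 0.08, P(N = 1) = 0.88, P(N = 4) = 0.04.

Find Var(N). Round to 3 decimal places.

E[N] = (0)(0.08) + (1)(0.88) + (4)(0.04) = 1.04
E[N²] = (0)²(0.08) + (1)²(0.88) + (4)²(0.04) = 1.52
Var(N) = E[N²] − (E[N])² = 1.52 − (1.04)² = 0.4384

0.438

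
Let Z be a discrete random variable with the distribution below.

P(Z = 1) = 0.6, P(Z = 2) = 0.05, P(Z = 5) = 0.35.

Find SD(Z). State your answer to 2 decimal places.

E[Z] = (1)(0.6) + (2)(0.05) + (5)(0.35) = 2.45
E[Z²] = (1)²(0.6) + (2)²(0.05) + (5)²(0.35) = 9.55
Var(Z) = E[Z²] − (E[Z])² = 9.55 − (2.45)² = 3.5475
SD(Z) = √3.5475 ≈ 1.88

1.88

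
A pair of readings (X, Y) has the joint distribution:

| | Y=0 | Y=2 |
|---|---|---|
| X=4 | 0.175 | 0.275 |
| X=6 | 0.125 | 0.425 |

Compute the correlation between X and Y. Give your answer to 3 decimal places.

0.175

E[X] = 5.1,  E[Y] = 1.4
E[XY] = 7.3
cov(X,Y) = E[XY] − E[X]E[Y] = 7.3 − (5.1)(1.4) = 0.16
Var(X) = 0.99,  Var(Y) = 0.84
ρ = 0.16 / √(0.99·0.84) ≈ 0.175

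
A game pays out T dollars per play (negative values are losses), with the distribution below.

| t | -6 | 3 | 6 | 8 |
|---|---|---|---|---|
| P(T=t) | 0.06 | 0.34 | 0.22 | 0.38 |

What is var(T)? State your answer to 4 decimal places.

12.2596

E[T] = (-6)(0.06) + (3)(0.34) + (6)(0.22) + (8)(0.38) = 5.02
E[T²] = (-6)²(0.06) + (3)²(0.34) + (6)²(0.22) + (8)²(0.38) = 37.46
var(T) = E[T²] − (E[T])² = 37.46 − (5.02)² = 12.2596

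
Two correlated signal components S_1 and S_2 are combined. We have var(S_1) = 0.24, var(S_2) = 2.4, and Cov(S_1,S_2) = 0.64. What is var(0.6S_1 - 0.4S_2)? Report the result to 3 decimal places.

var(0.6S_1 - 0.4S_2) = (0.6)²·var(S_1) + (-0.4)²·var(S_2) + 2·(0.6)·(-0.4)·Cov(S_1,S_2)
= 0.36·0.24 + 0.16·2.4 + -0.48·0.64 = 0.1632

0.163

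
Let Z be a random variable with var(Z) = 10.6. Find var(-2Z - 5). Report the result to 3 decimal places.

42.400

var(-2Z - 5) = (-2)²·var(Z) = 4·10.6 = 42.4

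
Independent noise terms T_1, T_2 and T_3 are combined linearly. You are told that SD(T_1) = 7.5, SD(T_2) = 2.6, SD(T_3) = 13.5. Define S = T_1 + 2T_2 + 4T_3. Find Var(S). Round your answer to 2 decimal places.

Var(T_1) = 56.25, Var(T_2) = 6.76, Var(T_3) = 182.25
By independence, Var(S) = (1)²Var(T_1) + (2)²Var(T_2) + (4)²Var(T_3)
= (1)²·56.25 + (2)²·6.76 + (4)²·182.25 = 2999.29

2999.29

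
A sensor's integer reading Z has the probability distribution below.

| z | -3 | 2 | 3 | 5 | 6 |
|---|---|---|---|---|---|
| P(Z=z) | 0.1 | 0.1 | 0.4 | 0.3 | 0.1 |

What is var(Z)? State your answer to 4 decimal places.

E[Z] = (-3)(0.1) + (2)(0.1) + (3)(0.4) + (5)(0.3) + (6)(0.1) = 3.2
E[Z²] = (-3)²(0.1) + (2)²(0.1) + (3)²(0.4) + (5)²(0.3) + (6)²(0.1) = 16
var(Z) = E[Z²] − (E[Z])² = 16 − (3.2)² = 5.76

5.7600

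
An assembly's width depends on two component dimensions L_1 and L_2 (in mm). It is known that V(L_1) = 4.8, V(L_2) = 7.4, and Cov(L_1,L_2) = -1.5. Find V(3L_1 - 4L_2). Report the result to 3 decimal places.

197.600

V(3L_1 - 4L_2) = (3)²·V(L_1) + (-4)²·V(L_2) + 2·(3)·(-4)·Cov(L_1,L_2)
= 9·4.8 + 16·7.4 + -24·-1.5 = 197.6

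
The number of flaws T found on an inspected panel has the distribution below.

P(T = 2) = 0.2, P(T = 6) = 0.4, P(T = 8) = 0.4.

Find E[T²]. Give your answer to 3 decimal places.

E[T²] = (2)²(0.2) + (6)²(0.4) + (8)²(0.4) = 40.8

40.800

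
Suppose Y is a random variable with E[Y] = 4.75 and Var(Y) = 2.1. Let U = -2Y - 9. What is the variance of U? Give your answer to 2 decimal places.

Var(-2Y - 9) = (-2)²·Var(Y) = 4·2.1 = 8.4

8.40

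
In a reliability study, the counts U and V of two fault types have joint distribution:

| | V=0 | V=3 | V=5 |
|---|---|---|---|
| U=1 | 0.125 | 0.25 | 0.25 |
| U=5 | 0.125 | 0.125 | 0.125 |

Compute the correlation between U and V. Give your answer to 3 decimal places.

E[U] = 2.5,  E[V] = 3
E[UV] = 7
Cov(U,V) = E[UV] − E[U]E[V] = 7 − (2.5)(3) = -0.5
Var(U) = 3.75,  Var(V) = 3.75
ρ = -0.5 / √(3.75·3.75) ≈ -0.133

-0.133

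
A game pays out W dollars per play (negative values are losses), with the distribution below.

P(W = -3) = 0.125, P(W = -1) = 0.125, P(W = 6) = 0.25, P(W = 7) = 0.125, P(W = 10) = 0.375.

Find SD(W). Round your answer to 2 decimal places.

E[W] = (-3)(0.125) + (-1)(0.125) + (6)(0.25) + (7)(0.125) + (10)(0.375) = 5.625
E[W²] = (-3)²(0.125) + (-1)²(0.125) + (6)²(0.25) + (7)²(0.125) + (10)²(0.375) = 53.875
V(W) = E[W²] − (E[W])² = 53.875 − (5.625)² = 22.234375
SD(W) = √22.234375 ≈ 4.72

4.72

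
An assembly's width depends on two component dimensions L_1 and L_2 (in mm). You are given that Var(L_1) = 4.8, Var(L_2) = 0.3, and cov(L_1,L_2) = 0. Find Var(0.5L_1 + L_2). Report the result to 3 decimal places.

Var(0.5L_1 + L_2) = (0.5)²·Var(L_1) + (1)²·Var(L_2) + 2·(0.5)·(1)·cov(L_1,L_2)
= 0.25·4.8 + 1·0.3 + 1·0 = 1.5

1.500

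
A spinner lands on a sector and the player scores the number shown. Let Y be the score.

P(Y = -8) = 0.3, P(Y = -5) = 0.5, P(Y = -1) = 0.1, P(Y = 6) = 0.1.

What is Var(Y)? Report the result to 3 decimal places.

E[Y] = (-8)(0.3) + (-5)(0.5) + (-1)(0.1) + (6)(0.1) = -4.4
E[Y²] = (-8)²(0.3) + (-5)²(0.5) + (-1)²(0.1) + (6)²(0.1) = 35.4
Var(Y) = E[Y²] − (E[Y])² = 35.4 − (-4.4)² = 16.04

16.040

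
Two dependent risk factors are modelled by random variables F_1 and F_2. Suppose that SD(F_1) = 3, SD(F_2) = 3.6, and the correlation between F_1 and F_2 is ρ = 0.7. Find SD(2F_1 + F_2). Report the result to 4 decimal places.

8.8994

Var(F_1) = (3)² = 9;  Var(F_2) = (3.6)² = 12.96
cov(F_1,F_2) = ρ·SD(F_1)·SD(F_2) = 0.7·3·3.6 = 7.56
Var(2F_1 + F_2) = (2)²·Var(F_1) + (1)²·Var(F_2) + 2·(2)·(1)·cov(F_1,F_2)
= 4·9 + 1·12.96 + 4·7.56 = 79.2
SD(2F_1 + F_2) = √79.2 ≈ 8.8994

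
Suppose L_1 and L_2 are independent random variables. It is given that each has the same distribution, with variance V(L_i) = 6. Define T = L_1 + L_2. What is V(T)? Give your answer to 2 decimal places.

12.00

By independence, V(T) = (1)²V(L_1) + (1)²V(L_2)
= (1)²·6 + (1)²·6 = 12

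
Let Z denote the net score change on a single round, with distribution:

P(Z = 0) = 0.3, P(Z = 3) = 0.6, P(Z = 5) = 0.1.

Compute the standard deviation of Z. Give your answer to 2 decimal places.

E[Z] = (0)(0.3) + (3)(0.6) + (5)(0.1) = 2.3
E[Z²] = (0)²(0.3) + (3)²(0.6) + (5)²(0.1) = 7.9
Var(Z) = E[Z²] − (E[Z])² = 7.9 − (2.3)² = 2.61
sd(Z) = √2.61 ≈ 1.62

1.62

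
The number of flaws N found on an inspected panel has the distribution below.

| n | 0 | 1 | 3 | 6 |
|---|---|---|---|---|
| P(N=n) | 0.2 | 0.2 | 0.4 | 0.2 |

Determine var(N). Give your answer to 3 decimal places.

4.240

E[N] = (0)(0.2) + (1)(0.2) + (3)(0.4) + (6)(0.2) = 2.6
E[N²] = (0)²(0.2) + (1)²(0.2) + (3)²(0.4) + (6)²(0.2) = 11
var(N) = E[N²] − (E[N])² = 11 − (2.6)² = 4.24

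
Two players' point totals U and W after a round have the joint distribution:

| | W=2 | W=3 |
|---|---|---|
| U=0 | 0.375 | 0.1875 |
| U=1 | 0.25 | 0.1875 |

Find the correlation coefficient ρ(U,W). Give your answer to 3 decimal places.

0.098

E[U] = 0.4375,  E[W] = 2.375
E[UW] = 1.0625
Cov(U,W) = E[UW] − E[U]E[W] = 1.0625 − (0.4375)(2.375) = 0.0234375
var(U) = 0.24609375,  var(W) = 0.234375
ρ = 0.0234375 / √(0.24609375·0.234375) ≈ 0.098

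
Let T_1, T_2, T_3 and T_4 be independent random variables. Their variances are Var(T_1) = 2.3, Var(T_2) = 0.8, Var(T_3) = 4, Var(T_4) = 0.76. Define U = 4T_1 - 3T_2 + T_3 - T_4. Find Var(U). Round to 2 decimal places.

48.76

By independence, Var(U) = (4)²Var(T_1) + (-3)²Var(T_2) + (1)²Var(T_3) + (-1)²Var(T_4)
= (4)²·2.3 + (-3)²·0.8 + (1)²·4 + (-1)²·0.76 = 48.76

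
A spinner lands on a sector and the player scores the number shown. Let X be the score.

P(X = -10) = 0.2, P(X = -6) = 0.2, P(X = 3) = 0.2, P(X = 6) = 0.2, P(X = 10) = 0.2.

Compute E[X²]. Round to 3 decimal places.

E[X²] = (-10)²(0.2) + (-6)²(0.2) + (3)²(0.2) + (6)²(0.2) + (10)²(0.2) = 56.2

56.200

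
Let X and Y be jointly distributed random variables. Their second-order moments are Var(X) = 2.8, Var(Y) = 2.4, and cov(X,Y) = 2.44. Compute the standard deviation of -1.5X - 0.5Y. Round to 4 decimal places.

3.2496

Var(-1.5X - 0.5Y) = (-1.5)²·Var(X) + (-0.5)²·Var(Y) + 2·(-1.5)·(-0.5)·cov(X,Y)
= 2.25·2.8 + 0.25·2.4 + 1.5·2.44 = 10.56
SD(-1.5X - 0.5Y) = √10.56 ≈ 3.2496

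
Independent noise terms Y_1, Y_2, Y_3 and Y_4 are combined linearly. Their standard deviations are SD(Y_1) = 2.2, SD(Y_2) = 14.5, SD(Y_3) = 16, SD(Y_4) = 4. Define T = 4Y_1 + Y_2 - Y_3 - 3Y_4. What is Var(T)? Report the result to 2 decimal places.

687.69

Var(Y_1) = 4.84, Var(Y_2) = 210.25, Var(Y_3) = 256, Var(Y_4) = 16
By independence, Var(T) = (4)²Var(Y_1) + (1)²Var(Y_2) + (-1)²Var(Y_3) + (-3)²Var(Y_4)
= (4)²·4.84 + (1)²·210.25 + (-1)²·256 + (-3)²·16 = 687.69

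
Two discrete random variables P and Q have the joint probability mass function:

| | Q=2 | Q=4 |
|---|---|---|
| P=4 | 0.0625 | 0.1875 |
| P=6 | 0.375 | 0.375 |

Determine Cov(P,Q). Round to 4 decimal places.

-0.1875

E[P] = 5.5,  E[Q] = 3.125
E[PQ] = 17
Cov(P,Q) = E[PQ] − E[P]E[Q] = 17 − (5.5)(3.125) = -0.1875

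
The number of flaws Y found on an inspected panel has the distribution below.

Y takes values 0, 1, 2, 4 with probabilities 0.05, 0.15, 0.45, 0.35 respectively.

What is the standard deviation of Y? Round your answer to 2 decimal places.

E[Y] = (0)(0.05) + (1)(0.15) + (2)(0.45) + (4)(0.35) = 2.45
E[Y²] = (0)²(0.05) + (1)²(0.15) + (2)²(0.45) + (4)²(0.35) = 7.55
Var(Y) = E[Y²] − (E[Y])² = 7.55 − (2.45)² = 1.5475
σ(Y) = √1.5475 ≈ 1.24

1.24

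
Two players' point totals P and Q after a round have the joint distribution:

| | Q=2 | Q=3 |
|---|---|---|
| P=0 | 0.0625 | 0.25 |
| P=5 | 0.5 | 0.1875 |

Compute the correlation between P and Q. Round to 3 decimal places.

-0.493

E[P] = 3.4375,  E[Q] = 2.4375
E[PQ] = 7.8125
Cov(P,Q) = E[PQ] − E[P]E[Q] = 7.8125 − (3.4375)(2.4375) = -0.56640625
Var(P) = 5.37109375,  Var(Q) = 0.24609375
ρ = -0.56640625 / √(5.37109375·0.24609375) ≈ -0.493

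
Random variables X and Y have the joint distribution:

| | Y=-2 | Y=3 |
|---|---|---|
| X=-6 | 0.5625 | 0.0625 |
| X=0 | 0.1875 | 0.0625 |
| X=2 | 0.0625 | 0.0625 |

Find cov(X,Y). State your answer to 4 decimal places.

2.0313

E[X] = -3.5,  E[Y] = -1.0625
E[XY] = 5.75
cov(X,Y) = E[XY] − E[X]E[Y] = 5.75 − (-3.5)(-1.0625) = 2.03125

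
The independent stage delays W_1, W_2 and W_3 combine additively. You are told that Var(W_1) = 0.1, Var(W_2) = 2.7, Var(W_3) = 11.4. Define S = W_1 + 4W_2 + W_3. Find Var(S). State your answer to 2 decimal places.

54.70

By independence, Var(S) = (1)²Var(W_1) + (4)²Var(W_2) + (1)²Var(W_3)
= (1)²·0.1 + (4)²·2.7 + (1)²·11.4 = 54.7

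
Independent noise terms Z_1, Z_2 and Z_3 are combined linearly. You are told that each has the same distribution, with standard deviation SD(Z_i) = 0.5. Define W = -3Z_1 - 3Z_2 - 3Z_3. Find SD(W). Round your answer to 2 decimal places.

2.60

Var(Z_i) = (0.5)² = 0.25
By independence, Var(W) = (-3)²Var(Z_1) + (-3)²Var(Z_2) + (-3)²Var(Z_3)
= (-3)²·0.25 + (-3)²·0.25 + (-3)²·0.25 = 6.75
SD(W) = √6.75 ≈ 2.60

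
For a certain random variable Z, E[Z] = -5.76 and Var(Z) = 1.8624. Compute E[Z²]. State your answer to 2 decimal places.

E[Z²] = Var(Z) + (E[Z])² = 1.8624 + (-5.76)² = 35.04

35.04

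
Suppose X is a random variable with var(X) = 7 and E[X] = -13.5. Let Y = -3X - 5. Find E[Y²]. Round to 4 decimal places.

E[-3X - 5] = -3·-13.5 − 5 = 35.5
var(-3X - 5) = (-3)²·7 = 63
E[Y²] = var(Y) + (E[Y])² = 63 + (35.5)² = 1323.25

1323.2500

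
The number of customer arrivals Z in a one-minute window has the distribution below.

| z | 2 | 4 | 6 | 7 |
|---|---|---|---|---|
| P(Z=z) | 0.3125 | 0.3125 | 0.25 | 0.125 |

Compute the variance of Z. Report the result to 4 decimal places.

E[Z] = (2)(0.3125) + (4)(0.3125) + (6)(0.25) + (7)(0.125) = 4.25
E[Z²] = (2)²(0.3125) + (4)²(0.3125) + (6)²(0.25) + (7)²(0.125) = 21.375
Var(Z) = E[Z²] − (E[Z])² = 21.375 − (4.25)² = 3.3125

3.3125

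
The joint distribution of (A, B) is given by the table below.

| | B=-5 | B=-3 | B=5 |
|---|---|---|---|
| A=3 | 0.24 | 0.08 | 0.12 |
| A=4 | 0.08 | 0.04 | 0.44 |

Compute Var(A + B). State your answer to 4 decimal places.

25.0400

E[A] = 3.56,  E[B] = 0.84,  E[AB] = 4.2
Var(A) = 12.92 − (3.56)² = 0.2464;  Var(B) = 23.08 − (0.84)² = 22.3744
Cov(A,B) = 4.2 − (3.56)(0.84) = 1.2096
Var(A + B) = (1)²·0.2464 + (1)²·22.3744 + 2·(1)·(1)·1.2096 = 25.04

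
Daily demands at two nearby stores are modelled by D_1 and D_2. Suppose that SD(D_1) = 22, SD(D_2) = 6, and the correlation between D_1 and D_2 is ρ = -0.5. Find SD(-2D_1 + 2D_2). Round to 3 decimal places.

var(D_1) = (22)² = 484;  var(D_2) = (6)² = 36
cov(D_1,D_2) = ρ·SD(D_1)·SD(D_2) = -0.5·22·6 = -66
var(-2D_1 + 2D_2) = (-2)²·var(D_1) + (2)²·var(D_2) + 2·(-2)·(2)·cov(D_1,D_2)
= 4·484 + 4·36 + -8·-66 = 2608
SD(-2D_1 + 2D_2) = √2608 ≈ 51.069

51.069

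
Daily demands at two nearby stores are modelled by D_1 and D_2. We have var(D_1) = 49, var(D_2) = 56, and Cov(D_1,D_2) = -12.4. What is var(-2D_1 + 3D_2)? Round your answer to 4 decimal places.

848.8000

var(-2D_1 + 3D_2) = (-2)²·var(D_1) + (3)²·var(D_2) + 2·(-2)·(3)·Cov(D_1,D_2)
= 4·49 + 9·56 + -12·-12.4 = 848.8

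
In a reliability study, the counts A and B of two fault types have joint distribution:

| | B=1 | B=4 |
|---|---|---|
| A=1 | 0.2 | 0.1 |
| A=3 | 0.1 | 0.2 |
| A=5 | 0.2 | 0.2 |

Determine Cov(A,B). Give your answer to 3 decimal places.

E[A] = 3.2,  E[B] = 2.5
E[AB] = 8.3
Cov(A,B) = E[AB] − E[A]E[B] = 8.3 − (3.2)(2.5) = 0.3

0.300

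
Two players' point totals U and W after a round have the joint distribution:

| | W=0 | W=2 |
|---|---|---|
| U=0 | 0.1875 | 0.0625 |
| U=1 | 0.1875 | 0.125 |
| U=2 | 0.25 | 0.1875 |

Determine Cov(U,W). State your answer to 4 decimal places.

E[U] = 1.1875,  E[W] = 0.75
E[UW] = 1
Cov(U,W) = E[UW] − E[U]E[W] = 1 − (1.1875)(0.75) = 0.109375

0.1094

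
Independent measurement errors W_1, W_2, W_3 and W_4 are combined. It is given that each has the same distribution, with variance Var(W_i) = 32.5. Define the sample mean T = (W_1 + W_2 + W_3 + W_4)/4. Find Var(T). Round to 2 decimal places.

By independence, Var(T) = (0.25)²Var(W_1) + (0.25)²Var(W_2) + (0.25)²Var(W_3) + (0.25)²Var(W_4)
= (0.25)²·32.5 + (0.25)²·32.5 + (0.25)²·32.5 + (0.25)²·32.5 = 8.125

8.13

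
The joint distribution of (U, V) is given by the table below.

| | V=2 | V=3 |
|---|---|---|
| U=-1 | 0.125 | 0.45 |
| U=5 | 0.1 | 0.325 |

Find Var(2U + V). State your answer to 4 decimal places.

E[U] = 1.55,  E[V] = 2.775,  E[UV] = 4.275
Var(U) = 11.2 − (1.55)² = 8.7975;  Var(V) = 7.875 − (2.775)² = 0.174375
Cov(U,V) = 4.275 − (1.55)(2.775) = -0.02625
Var(2U + V) = (2)²·8.7975 + (1)²·0.174375 + 2·(2)·(1)·-0.02625 = 35.259375

35.2594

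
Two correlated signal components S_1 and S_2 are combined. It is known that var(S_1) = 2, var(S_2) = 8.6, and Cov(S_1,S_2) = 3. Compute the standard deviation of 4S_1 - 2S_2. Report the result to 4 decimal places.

var(4S_1 - 2S_2) = (4)²·var(S_1) + (-2)²·var(S_2) + 2·(4)·(-2)·Cov(S_1,S_2)
= 16·2 + 4·8.6 + -16·3 = 18.4
σ(4S_1 - 2S_2) = √18.4 ≈ 4.2895

4.2895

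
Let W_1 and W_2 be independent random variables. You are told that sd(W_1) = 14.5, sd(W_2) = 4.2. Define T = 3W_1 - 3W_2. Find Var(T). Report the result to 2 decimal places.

2051.01

Var(W_1) = 210.25, Var(W_2) = 17.64
By independence, Var(T) = (3)²Var(W_1) + (-3)²Var(W_2)
= (3)²·210.25 + (-3)²·17.64 = 2051.01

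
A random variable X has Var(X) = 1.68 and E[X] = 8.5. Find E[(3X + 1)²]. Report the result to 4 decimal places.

E[3X + 1] = 3·8.5 + 1 = 26.5
Var(3X + 1) = (3)²·1.68 = 15.12
E[(3X + 1)²] = Var((3X + 1)) + (E[(3X + 1)])² = 15.12 + (26.5)² = 717.37

717.3700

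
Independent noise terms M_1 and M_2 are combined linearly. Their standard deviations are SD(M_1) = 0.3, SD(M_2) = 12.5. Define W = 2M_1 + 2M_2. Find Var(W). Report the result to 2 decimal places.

625.36

Var(M_1) = 0.09, Var(M_2) = 156.25
By independence, Var(W) = (2)²Var(M_1) + (2)²Var(M_2)
= (2)²·0.09 + (2)²·156.25 = 625.36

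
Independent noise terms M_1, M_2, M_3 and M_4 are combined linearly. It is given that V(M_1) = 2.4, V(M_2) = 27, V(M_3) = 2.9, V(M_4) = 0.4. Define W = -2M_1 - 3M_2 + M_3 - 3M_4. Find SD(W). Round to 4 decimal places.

16.0966

By independence, V(W) = (-2)²V(M_1) + (-3)²V(M_2) + (1)²V(M_3) + (-3)²V(M_4)
= (-2)²·2.4 + (-3)²·27 + (1)²·2.9 + (-3)²·0.4 = 259.1
SD(W) = √259.1 ≈ 16.0966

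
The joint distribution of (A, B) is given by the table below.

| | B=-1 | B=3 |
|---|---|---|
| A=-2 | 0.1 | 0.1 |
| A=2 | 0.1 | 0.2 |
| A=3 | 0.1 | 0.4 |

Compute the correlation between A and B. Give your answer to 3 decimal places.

E[A] = 1.7,  E[B] = 1.8
E[AB] = 3.9
Cov(A,B) = E[AB] − E[A]E[B] = 3.9 − (1.7)(1.8) = 0.84
Var(A) = 3.61,  Var(B) = 3.36
ρ = 0.84 / √(3.61·3.36) ≈ 0.241

0.241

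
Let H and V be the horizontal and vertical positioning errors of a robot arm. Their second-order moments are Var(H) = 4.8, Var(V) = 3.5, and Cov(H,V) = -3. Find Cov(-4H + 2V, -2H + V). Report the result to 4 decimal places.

69.4000

Cov(-4H + 2V, -2H + V) = (-4)(-2)Var(H) + (2)(1)Var(V) + [(-4)(1) + (2)(-2)]Cov(H,V)
= 8·4.8 + 2·3.5 + -8·-3 = 69.4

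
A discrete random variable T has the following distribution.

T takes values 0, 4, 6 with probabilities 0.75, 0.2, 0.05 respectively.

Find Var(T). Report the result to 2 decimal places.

3.79

E[T] = (0)(0.75) + (4)(0.2) + (6)(0.05) = 1.1
E[T²] = (0)²(0.75) + (4)²(0.2) + (6)²(0.05) = 5
Var(T) = E[T²] − (E[T])² = 5 − (1.1)² = 3.79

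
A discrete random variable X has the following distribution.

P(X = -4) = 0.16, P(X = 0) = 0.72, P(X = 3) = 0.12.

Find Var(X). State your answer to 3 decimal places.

3.562

E[X] = (-4)(0.16) + (0)(0.72) + (3)(0.12) = -0.28
E[X²] = (-4)²(0.16) + (0)²(0.72) + (3)²(0.12) = 3.64
Var(X) = E[X²] − (E[X])² = 3.64 − (-0.28)² = 3.5616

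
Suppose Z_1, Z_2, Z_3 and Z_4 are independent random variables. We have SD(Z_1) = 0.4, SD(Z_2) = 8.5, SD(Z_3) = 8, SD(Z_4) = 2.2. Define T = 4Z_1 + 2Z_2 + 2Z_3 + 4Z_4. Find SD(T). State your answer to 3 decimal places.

25.000

Var(Z_1) = 0.16, Var(Z_2) = 72.25, Var(Z_3) = 64, Var(Z_4) = 4.84
By independence, Var(T) = (4)²Var(Z_1) + (2)²Var(Z_2) + (2)²Var(Z_3) + (4)²Var(Z_4)
= (4)²·0.16 + (2)²·72.25 + (2)²·64 + (4)²·4.84 = 625
SD(T) = √625 ≈ 25.000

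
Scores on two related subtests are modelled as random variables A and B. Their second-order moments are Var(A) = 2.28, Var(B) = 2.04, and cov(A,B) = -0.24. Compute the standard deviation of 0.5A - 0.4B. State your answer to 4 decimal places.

0.9962

Var(0.5A - 0.4B) = (0.5)²·Var(A) + (-0.4)²·Var(B) + 2·(0.5)·(-0.4)·cov(A,B)
= 0.25·2.28 + 0.16·2.04 + -0.4·-0.24 = 0.9924
SD(0.5A - 0.4B) = √0.9924 ≈ 0.9962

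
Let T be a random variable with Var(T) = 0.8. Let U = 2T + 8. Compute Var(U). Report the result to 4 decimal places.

3.2000

Var(2T + 8) = (2)²·Var(T) = 4·0.8 = 3.2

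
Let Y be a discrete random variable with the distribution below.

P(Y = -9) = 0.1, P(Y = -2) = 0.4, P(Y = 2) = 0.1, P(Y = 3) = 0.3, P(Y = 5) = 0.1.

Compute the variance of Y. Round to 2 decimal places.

E[Y] = (-9)(0.1) + (-2)(0.4) + (2)(0.1) + (3)(0.3) + (5)(0.1) = -0.1
E[Y²] = (-9)²(0.1) + (-2)²(0.4) + (2)²(0.1) + (3)²(0.3) + (5)²(0.1) = 15.3
Var(Y) = E[Y²] − (E[Y])² = 15.3 − (-0.1)² = 15.29

15.29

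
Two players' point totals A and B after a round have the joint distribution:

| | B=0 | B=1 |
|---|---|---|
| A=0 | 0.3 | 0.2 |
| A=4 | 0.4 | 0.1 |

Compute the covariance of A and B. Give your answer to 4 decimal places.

E[A] = 2,  E[B] = 0.3
E[AB] = 0.4
Cov(A,B) = E[AB] − E[A]E[B] = 0.4 − (2)(0.3) = -0.2

-0.2000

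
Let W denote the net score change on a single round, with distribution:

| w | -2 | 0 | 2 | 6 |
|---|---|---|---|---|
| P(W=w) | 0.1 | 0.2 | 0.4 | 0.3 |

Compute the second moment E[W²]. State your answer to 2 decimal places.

12.80

E[W²] = (-2)²(0.1) + (0)²(0.2) + (2)²(0.4) + (6)²(0.3) = 12.8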